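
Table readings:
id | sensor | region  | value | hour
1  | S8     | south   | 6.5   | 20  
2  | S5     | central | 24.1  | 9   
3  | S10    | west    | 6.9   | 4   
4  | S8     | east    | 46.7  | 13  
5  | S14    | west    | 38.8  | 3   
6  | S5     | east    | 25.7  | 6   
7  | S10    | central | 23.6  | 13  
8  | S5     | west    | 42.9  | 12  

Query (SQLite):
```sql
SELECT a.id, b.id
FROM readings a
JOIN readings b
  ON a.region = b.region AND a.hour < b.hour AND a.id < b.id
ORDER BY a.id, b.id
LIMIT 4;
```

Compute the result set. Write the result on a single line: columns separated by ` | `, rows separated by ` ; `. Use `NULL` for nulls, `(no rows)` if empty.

Pairs (a,b) with same region, a.hour < b.hour, a.id < b.id.
region groups: central:{2,7} east:{4,6} south:{1} west:{3,5,8}
Ordered by (a.id, b.id); first 4.

2 | 7 ; 3 | 8 ; 5 | 8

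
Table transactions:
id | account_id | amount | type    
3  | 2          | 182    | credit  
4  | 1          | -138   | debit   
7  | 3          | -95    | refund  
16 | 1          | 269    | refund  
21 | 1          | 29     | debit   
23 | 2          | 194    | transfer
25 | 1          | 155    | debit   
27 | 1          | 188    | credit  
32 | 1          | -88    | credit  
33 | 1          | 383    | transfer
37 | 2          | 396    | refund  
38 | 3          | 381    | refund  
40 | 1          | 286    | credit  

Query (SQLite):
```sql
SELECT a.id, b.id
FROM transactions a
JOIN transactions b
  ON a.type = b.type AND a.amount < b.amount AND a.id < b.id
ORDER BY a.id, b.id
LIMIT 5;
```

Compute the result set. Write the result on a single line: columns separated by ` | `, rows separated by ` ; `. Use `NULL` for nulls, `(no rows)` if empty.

3 | 27 ; 3 | 40 ; 4 | 21 ; 4 | 25 ; 7 | 16

Pairs (a,b) with same type, a.amount < b.amount, a.id < b.id.
type groups: credit:{3,27,32,40} debit:{4,21,25} refund:{7,16,37,38} transfer:{23,33}
Ordered by (a.id, b.id); first 5.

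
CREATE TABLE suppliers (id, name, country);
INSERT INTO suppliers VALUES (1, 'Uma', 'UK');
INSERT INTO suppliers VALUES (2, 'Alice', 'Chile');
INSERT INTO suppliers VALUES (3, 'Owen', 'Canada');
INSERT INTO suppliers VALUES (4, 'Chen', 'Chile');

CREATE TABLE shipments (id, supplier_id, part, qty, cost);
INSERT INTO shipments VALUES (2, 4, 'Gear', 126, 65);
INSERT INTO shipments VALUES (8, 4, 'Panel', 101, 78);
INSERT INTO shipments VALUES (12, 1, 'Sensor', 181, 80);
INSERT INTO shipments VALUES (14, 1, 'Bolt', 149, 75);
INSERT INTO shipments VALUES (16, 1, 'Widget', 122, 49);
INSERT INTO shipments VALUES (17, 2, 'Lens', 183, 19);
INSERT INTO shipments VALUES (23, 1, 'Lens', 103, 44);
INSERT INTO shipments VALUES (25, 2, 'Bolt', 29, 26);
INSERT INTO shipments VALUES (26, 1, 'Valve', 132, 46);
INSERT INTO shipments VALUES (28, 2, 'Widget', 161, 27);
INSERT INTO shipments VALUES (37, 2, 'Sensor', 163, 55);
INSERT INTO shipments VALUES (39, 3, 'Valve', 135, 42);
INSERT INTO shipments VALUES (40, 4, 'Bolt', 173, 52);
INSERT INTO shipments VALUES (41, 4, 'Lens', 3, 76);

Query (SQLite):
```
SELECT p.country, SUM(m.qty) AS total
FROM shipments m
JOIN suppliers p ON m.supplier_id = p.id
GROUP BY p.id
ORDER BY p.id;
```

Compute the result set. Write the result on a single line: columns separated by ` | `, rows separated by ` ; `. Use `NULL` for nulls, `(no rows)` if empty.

Join each shipments row to its suppliers via supplier_id.
Group joined rows by suppliers.id; compute SUM(m.qty) per group.
  1: ids {12, 14, 16, 23, 26} → SUM(m.qty)=687
  2: ids {17, 25, 28, 37} → SUM(m.qty)=536
  3: ids {39} → SUM(m.qty)=135
  4: ids {2, 8, 40, 41} → SUM(m.qty)=403

UK | 687 ; Chile | 536 ; Canada | 135 ; Chile | 403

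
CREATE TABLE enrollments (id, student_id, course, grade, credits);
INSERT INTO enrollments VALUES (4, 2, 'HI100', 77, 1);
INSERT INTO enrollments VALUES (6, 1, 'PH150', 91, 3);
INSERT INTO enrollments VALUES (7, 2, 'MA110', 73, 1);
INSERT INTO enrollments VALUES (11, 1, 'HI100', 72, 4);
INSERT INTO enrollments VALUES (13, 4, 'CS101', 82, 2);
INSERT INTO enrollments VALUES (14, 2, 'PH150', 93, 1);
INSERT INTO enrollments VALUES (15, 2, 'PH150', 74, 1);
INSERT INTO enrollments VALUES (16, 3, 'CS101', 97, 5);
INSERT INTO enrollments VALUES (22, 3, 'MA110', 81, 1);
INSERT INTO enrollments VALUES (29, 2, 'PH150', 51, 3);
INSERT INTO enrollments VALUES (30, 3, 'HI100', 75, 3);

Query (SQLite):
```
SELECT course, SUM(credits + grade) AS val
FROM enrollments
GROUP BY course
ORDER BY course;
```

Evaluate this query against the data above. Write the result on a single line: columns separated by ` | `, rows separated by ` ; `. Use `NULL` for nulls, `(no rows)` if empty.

CS101 | 186 ; HI100 | 232 ; MA110 | 156 ; PH150 | 317

For each row compute credits + grade.
Group by course; take SUM of the expression per group.
  CS101: ids {13, 16} → SUM(credits + grade)=186
  HI100: ids {4, 11, 30} → SUM(credits + grade)=232
  MA110: ids {7, 22} → SUM(credits + grade)=156
  PH150: ids {6, 14, 15, 29} → SUM(credits + grade)=317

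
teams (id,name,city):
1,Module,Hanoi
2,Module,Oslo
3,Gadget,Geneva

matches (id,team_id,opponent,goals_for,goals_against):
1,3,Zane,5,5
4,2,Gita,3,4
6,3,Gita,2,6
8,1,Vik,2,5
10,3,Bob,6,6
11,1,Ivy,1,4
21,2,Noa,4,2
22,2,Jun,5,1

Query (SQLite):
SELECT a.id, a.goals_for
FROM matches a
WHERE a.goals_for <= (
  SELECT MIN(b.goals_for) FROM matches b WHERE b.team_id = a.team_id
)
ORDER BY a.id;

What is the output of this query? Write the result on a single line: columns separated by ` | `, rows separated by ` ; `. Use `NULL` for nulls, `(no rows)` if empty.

4 | 3 ; 6 | 2 ; 11 | 1

For each matches row a, compute MIN(goals_for) over rows sharing a.team_id.
Keep row a if a.goals_for <= that per-group MIN.
  team_id=1: MIN(goals_for) = 1
  team_id=2: MIN(goals_for) = 3
  team_id=3: MIN(goals_for) = 2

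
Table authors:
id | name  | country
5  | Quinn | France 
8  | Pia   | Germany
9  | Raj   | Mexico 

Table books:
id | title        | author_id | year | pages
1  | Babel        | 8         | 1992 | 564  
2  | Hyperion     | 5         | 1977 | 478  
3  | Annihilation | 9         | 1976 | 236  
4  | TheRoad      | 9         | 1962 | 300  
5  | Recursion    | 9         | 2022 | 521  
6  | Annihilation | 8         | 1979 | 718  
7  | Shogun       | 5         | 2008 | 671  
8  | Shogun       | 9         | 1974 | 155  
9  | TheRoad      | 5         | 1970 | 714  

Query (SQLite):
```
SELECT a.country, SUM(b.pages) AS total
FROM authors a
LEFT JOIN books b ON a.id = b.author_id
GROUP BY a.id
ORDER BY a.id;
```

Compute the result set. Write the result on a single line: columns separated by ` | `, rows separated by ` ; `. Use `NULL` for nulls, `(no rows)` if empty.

LEFT JOIN keeps every authors row; unmatched ones get NULL for books columns.
Group by authors.id and compute SUM(b.pages). SUM over an all-NULL group is NULL.
  5: ids {2, 7, 9} → SUM(b.pages)=1863
  8: ids {1, 6} → SUM(b.pages)=1282
  9: ids {3, 4, 5, 8} → SUM(b.pages)=1212

France | 1863 ; Germany | 1282 ; Mexico | 1212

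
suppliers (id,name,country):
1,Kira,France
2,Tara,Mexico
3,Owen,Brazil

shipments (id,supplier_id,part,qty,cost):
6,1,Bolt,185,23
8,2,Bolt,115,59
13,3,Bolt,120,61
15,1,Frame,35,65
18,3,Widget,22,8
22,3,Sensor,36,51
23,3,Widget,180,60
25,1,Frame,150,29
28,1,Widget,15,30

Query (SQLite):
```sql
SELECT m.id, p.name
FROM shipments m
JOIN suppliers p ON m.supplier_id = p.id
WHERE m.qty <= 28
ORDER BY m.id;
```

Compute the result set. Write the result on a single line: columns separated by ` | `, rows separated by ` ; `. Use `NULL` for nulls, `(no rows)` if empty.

18 | Owen ; 28 | Kira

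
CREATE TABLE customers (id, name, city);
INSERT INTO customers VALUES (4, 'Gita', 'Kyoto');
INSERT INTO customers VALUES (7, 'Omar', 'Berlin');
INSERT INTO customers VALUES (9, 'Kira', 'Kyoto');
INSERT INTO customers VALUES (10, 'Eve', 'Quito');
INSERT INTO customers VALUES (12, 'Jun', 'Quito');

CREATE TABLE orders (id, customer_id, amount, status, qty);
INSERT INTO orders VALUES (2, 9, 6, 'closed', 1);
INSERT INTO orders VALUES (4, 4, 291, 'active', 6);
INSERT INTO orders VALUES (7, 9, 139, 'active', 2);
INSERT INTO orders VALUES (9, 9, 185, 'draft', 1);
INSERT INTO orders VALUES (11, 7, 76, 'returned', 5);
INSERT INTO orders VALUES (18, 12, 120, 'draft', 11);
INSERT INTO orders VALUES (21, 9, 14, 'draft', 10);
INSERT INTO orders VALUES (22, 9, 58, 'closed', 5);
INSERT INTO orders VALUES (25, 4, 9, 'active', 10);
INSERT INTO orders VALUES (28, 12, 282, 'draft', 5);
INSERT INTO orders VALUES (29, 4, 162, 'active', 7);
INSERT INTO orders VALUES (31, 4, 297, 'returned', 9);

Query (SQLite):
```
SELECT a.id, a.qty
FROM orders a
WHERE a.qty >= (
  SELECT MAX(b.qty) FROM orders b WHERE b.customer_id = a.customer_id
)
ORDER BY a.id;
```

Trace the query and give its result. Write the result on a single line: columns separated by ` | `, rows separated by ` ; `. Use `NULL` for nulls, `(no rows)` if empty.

11 | 5 ; 18 | 11 ; 21 | 10 ; 25 | 10

For each orders row a, compute MAX(qty) over rows sharing a.customer_id.
Keep row a if a.qty >= that per-group MAX.
  customer_id=4: MAX(qty) = 10
  customer_id=7: MAX(qty) = 5
  customer_id=9: MAX(qty) = 10
  customer_id=12: MAX(qty) = 11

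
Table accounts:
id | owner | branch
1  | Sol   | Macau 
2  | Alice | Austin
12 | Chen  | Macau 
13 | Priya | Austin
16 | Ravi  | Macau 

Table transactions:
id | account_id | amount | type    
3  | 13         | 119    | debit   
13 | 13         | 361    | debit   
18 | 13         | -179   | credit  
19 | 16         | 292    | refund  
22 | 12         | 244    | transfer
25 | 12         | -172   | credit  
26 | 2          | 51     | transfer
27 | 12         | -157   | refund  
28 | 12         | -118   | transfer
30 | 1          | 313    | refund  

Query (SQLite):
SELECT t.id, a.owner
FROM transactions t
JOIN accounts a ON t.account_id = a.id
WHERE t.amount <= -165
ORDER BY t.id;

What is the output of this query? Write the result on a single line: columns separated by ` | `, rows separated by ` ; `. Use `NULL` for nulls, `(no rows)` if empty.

Each transactions row matches the accounts row where account_id = accounts.id.
Then keep rows with t.amount <= -165.

18 | Priya ; 25 | Chen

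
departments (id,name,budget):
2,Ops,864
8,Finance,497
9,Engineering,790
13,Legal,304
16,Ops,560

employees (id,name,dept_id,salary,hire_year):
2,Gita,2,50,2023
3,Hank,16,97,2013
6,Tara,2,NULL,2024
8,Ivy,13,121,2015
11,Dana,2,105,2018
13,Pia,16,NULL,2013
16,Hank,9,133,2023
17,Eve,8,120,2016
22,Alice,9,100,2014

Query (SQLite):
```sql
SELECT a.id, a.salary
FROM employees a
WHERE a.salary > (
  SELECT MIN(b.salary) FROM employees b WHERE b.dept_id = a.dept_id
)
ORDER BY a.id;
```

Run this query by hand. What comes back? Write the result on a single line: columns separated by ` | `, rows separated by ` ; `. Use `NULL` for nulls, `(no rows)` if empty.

11 | 105 ; 16 | 133

For each employees row a, compute MIN(salary) over rows sharing a.dept_id.
Keep row a if a.salary > that per-group MIN.
  dept_id=2: MIN(salary) = 50
  dept_id=8: MIN(salary) = 120
  dept_id=9: MIN(salary) = 100
  dept_id=13: MIN(salary) = 121
  dept_id=16: MIN(salary) = 97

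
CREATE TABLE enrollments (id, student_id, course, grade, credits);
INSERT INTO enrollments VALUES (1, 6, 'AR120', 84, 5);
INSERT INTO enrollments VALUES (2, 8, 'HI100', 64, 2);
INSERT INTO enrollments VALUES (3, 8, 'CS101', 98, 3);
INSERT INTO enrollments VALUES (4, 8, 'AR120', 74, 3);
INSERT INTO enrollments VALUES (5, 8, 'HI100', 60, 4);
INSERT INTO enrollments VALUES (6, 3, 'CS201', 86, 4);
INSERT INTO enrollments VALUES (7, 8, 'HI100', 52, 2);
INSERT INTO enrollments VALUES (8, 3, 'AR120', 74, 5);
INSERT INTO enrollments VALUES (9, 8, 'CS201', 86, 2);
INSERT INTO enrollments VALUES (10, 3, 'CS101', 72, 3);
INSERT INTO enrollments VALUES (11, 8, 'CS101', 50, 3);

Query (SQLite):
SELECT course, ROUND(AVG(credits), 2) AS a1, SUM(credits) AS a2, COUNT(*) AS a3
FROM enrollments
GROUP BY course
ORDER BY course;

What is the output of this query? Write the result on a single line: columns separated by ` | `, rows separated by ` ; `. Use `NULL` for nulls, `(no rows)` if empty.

AR120 | 4.33 | 13 | 3 ; CS101 | 3 | 9 | 3 ; CS201 | 3 | 6 | 2 ; HI100 | 2.67 | 8 | 3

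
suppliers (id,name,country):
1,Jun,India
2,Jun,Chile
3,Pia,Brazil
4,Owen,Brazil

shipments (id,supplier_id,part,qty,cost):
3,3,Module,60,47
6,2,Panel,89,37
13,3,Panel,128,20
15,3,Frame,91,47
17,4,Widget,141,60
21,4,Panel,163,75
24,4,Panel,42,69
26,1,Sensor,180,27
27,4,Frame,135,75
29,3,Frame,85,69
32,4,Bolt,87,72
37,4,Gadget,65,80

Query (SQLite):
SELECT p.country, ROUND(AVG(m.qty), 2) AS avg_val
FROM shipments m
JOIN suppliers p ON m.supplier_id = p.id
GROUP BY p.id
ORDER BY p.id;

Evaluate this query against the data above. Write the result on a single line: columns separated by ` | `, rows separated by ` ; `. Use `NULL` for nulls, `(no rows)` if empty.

Join each shipments row to its suppliers via supplier_id.
Group joined rows by suppliers.id; compute ROUND(AVG(m.qty), 2) per group.
  1: ids {26} → ROUND(AVG(m.qty), 2)=180
  2: ids {6} → ROUND(AVG(m.qty), 2)=89
  3: ids {3, 13, 15, 29} → ROUND(AVG(m.qty), 2)=91
  4: ids {17, 21, 24, 27, 32, 37} → ROUND(AVG(m.qty), 2)=105.5

India | 180 ; Chile | 89 ; Brazil | 91 ; Brazil | 105.5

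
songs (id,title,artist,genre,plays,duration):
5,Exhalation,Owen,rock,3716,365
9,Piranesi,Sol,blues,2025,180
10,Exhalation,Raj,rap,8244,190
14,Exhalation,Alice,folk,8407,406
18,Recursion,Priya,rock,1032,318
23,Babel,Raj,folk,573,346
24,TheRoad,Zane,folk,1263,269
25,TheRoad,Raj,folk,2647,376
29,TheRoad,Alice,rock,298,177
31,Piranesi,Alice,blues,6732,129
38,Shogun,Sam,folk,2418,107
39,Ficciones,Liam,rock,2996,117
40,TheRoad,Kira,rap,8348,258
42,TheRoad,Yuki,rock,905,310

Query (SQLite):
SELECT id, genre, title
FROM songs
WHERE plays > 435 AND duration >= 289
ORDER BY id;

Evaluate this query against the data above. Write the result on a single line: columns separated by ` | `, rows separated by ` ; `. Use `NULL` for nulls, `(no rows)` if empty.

plays > 435: ids {5, 9, 10, 14, 18, 23, 24, 25, 31, 38, 39, 40, 42}
duration >= 289: ids {5, 14, 18, 23, 25, 42}
Combine with AND.

5 | rock | Exhalation ; 14 | folk | Exhalation ; 18 | rock | Recursion ; 23 | folk | Babel ; 25 | folk | TheRoad ; 42 | rock | TheRoad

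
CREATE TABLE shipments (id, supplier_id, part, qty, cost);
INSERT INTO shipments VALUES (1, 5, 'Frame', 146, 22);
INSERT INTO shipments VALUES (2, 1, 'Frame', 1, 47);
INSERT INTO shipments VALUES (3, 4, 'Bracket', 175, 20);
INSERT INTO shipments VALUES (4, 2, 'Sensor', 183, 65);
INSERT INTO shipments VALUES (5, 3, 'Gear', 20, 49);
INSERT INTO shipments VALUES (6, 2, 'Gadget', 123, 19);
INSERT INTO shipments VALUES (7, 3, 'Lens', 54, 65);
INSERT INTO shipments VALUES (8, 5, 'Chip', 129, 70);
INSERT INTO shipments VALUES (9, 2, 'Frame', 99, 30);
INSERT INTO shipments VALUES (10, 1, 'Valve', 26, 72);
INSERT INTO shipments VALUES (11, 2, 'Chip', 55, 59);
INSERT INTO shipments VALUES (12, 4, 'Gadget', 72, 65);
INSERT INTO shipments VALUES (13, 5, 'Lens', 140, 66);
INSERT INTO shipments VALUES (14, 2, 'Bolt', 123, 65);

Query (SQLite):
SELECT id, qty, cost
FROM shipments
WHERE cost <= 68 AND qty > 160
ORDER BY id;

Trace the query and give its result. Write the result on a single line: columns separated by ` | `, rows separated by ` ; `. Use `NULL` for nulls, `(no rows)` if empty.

3 | 175 | 20 ; 4 | 183 | 65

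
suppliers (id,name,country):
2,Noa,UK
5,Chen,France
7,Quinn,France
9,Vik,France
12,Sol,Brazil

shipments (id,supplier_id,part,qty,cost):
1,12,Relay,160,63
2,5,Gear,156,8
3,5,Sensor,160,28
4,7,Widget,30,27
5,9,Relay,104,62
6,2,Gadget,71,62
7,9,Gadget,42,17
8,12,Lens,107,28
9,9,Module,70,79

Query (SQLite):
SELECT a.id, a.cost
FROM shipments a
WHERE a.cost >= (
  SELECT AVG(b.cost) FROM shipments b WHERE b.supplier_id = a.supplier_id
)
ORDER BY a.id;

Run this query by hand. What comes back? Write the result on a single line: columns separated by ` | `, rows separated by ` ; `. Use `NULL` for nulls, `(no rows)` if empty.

1 | 63 ; 3 | 28 ; 4 | 27 ; 5 | 62 ; 6 | 62 ; 9 | 79

For each shipments row a, compute AVG(cost) over rows sharing a.supplier_id.
Keep row a if a.cost >= that per-group AVG.
  supplier_id=2: AVG(cost) = 62.0
  supplier_id=5: AVG(cost) = 18.0
  supplier_id=7: AVG(cost) = 27.0
  supplier_id=9: AVG(cost) = 52.666667
  supplier_id=12: AVG(cost) = 45.5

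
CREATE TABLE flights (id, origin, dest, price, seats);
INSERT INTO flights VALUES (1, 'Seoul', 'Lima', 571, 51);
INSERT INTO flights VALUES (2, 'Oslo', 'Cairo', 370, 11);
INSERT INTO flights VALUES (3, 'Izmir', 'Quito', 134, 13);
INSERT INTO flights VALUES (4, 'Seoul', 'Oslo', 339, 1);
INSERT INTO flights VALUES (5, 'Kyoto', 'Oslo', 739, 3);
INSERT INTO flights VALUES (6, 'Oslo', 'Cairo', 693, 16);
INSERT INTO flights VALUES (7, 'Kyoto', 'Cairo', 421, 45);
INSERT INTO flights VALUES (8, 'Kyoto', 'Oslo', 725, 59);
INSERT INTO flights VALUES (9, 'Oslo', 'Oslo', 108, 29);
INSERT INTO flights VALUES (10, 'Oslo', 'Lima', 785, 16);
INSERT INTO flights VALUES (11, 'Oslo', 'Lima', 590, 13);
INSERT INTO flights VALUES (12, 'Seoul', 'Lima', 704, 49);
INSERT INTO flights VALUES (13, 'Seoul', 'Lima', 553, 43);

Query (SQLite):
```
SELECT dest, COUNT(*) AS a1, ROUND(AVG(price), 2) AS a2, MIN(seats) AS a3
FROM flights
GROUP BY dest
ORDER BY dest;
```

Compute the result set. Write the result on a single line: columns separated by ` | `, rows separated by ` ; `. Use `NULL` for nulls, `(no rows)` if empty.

Group flights by dest.
Per group compute: COUNT(*), ROUND(AVG(price), 2), MIN(seats).
  Cairo: ids {2, 6, 7} → COUNT(*)=3, ROUND(AVG(price), 2)=494.67, MIN(seats)=11
  Lima: ids {1, 10, 11, 12, 13} → COUNT(*)=5, ROUND(AVG(price), 2)=640.6, MIN(seats)=13
  Oslo: ids {4, 5, 8, 9} → COUNT(*)=4, ROUND(AVG(price), 2)=477.75, MIN(seats)=1
  Quito: ids {3} → COUNT(*)=1, ROUND(AVG(price), 2)=134, MIN(seats)=13

Cairo | 3 | 494.67 | 11 ; Lima | 5 | 640.6 | 13 ; Oslo | 4 | 477.75 | 1 ; Quito | 1 | 134 | 13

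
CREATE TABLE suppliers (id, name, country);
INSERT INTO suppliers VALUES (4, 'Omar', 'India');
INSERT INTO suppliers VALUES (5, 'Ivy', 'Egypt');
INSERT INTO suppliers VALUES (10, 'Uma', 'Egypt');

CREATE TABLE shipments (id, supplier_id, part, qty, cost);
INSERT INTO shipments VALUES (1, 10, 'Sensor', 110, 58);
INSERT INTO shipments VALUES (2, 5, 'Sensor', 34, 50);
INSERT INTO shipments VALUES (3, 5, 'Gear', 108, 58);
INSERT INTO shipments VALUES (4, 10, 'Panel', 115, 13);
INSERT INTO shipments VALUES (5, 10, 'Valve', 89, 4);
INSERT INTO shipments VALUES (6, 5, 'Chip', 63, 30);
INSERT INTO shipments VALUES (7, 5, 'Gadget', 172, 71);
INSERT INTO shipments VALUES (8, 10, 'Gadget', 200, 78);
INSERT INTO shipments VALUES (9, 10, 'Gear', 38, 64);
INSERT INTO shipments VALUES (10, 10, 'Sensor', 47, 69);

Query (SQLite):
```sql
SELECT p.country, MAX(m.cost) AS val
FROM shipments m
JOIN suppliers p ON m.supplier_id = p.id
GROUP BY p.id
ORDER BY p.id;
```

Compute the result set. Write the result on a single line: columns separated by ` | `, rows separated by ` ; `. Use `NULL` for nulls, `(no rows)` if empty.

Join each shipments row to its suppliers via supplier_id.
Group joined rows by suppliers.id; compute MAX(m.cost) per group.
  5: ids {2, 3, 6, 7} → MAX(m.cost)=71
  10: ids {1, 4, 5, 8, 9, 10} → MAX(m.cost)=78

Egypt | 71 ; Egypt | 78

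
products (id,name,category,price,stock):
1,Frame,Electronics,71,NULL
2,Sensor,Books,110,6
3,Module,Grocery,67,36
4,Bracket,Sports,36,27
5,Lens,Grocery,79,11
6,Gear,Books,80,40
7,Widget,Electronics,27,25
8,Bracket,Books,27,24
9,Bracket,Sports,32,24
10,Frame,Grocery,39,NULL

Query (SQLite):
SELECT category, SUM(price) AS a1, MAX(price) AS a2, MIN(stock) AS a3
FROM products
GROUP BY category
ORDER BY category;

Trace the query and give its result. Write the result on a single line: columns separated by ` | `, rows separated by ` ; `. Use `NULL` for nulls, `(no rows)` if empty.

Books | 217 | 110 | 6 ; Electronics | 98 | 71 | 25 ; Grocery | 185 | 79 | 11 ; Sports | 68 | 36 | 24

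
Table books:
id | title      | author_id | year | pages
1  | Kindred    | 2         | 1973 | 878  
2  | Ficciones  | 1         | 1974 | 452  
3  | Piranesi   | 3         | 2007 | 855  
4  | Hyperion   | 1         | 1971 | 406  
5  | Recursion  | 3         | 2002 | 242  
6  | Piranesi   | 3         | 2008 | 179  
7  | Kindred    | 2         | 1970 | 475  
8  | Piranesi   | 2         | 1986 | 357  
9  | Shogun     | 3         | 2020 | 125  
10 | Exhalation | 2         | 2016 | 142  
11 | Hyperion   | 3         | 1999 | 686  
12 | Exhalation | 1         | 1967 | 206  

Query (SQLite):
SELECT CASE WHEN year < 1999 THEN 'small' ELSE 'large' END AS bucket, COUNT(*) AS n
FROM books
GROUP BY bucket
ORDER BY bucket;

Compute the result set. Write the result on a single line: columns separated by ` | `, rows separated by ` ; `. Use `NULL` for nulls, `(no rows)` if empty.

Bucket rows by year < 1999 → 'small' else 'large'; count each bucket.

large | 6 ; small | 6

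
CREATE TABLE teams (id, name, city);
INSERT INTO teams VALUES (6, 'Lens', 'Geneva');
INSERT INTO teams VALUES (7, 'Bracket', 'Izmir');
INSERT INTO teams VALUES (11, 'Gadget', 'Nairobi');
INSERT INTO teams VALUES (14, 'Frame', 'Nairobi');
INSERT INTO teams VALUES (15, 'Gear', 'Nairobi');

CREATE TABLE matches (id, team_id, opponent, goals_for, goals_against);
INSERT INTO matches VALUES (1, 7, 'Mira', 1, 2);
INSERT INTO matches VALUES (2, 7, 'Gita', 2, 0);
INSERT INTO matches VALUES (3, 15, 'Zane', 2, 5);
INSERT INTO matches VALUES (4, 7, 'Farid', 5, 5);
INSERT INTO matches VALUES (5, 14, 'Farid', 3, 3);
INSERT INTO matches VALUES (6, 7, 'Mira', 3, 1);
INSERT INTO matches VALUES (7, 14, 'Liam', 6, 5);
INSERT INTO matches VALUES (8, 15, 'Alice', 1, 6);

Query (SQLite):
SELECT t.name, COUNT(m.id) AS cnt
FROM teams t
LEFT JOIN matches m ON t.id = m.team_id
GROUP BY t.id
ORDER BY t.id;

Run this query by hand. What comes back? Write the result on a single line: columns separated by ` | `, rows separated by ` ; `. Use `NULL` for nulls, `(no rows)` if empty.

LEFT JOIN keeps every teams row; unmatched ones get NULL for matches columns.
Group by teams.id and compute COUNT(m.id). COUNT(col) of an all-NULL group is 0.
  6: ids {—} → COUNT(m.id)=0
  7: ids {1, 2, 4, 6} → COUNT(m.id)=4
  11: ids {—} → COUNT(m.id)=0
  14: ids {5, 7} → COUNT(m.id)=2
  15: ids {3, 8} → COUNT(m.id)=2

Lens | 0 ; Bracket | 4 ; Gadget | 0 ; Frame | 2 ; Gear | 2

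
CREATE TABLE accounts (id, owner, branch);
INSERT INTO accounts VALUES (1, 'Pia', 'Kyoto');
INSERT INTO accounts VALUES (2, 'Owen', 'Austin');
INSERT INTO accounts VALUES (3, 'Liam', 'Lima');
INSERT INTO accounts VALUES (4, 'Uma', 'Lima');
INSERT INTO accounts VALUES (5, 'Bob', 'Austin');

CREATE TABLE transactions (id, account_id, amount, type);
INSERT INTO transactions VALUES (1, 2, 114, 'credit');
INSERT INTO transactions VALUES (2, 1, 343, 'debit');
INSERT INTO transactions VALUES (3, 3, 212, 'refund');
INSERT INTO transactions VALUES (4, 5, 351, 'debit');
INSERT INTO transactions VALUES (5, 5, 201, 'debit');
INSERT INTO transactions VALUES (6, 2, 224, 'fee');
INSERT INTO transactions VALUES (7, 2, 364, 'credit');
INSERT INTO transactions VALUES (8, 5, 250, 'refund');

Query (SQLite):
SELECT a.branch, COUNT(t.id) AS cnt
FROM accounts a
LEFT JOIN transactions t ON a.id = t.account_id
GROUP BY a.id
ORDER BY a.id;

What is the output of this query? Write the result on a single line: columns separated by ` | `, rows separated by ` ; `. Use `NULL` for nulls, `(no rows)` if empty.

Kyoto | 1 ; Austin | 3 ; Lima | 1 ; Lima | 0 ; Austin | 3

LEFT JOIN keeps every accounts row; unmatched ones get NULL for transactions columns.
Group by accounts.id and compute COUNT(t.id). COUNT(col) of an all-NULL group is 0.
  1: ids {2} → COUNT(t.id)=1
  2: ids {1, 6, 7} → COUNT(t.id)=3
  3: ids {3} → COUNT(t.id)=1
  4: ids {—} → COUNT(t.id)=0
  5: ids {4, 5, 8} → COUNT(t.id)=3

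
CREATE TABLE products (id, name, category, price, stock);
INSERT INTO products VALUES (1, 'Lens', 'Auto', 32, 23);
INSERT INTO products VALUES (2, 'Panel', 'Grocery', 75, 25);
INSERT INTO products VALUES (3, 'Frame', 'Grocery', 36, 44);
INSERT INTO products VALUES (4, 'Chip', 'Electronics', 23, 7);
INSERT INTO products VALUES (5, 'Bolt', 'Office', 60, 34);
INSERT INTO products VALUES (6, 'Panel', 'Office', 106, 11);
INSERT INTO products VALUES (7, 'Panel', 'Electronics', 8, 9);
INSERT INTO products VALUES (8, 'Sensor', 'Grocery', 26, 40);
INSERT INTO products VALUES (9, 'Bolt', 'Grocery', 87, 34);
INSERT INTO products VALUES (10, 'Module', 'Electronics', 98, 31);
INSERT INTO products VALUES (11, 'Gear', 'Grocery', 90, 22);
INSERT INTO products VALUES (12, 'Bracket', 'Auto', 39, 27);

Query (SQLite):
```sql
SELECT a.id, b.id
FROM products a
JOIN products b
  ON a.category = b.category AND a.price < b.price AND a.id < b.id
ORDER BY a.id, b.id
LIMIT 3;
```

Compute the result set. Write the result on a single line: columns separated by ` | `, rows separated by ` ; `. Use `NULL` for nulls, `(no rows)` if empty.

1 | 12 ; 2 | 9 ; 2 | 11

Pairs (a,b) with same category, a.price < b.price, a.id < b.id.
category groups: Auto:{1,12} Electronics:{4,7,10} Grocery:{2,3,8,9,11} Office:{5,6}
Ordered by (a.id, b.id); first 3.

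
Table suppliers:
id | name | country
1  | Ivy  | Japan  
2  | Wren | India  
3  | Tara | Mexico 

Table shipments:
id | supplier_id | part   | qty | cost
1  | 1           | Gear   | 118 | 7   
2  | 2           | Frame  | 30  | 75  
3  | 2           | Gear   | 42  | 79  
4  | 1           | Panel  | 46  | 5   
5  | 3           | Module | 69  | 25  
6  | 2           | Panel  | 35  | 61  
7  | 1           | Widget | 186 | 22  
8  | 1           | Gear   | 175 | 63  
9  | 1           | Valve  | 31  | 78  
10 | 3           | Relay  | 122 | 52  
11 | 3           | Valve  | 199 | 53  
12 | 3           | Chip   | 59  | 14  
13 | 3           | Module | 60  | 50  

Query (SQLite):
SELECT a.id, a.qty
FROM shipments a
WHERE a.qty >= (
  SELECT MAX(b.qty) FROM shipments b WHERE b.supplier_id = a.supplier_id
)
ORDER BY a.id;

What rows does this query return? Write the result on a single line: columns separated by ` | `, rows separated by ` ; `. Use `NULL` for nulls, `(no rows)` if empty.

3 | 42 ; 7 | 186 ; 11 | 199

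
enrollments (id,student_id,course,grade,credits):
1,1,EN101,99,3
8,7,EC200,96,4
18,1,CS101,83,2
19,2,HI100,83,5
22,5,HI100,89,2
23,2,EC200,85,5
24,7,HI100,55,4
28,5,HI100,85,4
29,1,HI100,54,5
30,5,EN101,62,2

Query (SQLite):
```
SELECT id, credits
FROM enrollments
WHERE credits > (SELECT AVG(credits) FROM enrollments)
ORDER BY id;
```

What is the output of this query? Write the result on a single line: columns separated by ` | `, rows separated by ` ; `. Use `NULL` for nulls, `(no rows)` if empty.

8 | 4 ; 19 | 5 ; 23 | 5 ; 24 | 4 ; 28 | 4 ; 29 | 5

Scalar subquery: AVG(credits) over all enrollments rows = 3.6.
Keep rows where credits > that value.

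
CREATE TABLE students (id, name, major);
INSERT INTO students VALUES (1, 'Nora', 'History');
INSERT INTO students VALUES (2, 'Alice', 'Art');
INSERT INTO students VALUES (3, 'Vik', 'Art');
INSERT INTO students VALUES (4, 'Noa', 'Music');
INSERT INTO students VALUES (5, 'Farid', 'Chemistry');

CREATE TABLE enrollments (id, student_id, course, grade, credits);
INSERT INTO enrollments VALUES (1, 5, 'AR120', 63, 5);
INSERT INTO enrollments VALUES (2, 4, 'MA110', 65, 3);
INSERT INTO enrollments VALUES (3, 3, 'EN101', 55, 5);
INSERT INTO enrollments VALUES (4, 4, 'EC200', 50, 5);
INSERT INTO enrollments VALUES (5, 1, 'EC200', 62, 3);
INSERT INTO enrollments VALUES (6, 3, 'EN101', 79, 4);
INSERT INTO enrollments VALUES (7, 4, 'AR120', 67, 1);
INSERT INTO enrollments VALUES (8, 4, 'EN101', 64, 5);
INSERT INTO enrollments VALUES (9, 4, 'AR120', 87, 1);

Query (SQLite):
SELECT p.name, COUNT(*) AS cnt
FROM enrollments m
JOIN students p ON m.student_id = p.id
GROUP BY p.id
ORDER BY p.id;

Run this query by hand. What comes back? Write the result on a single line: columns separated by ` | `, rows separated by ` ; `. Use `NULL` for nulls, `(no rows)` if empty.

Join each enrollments row to its students via student_id.
Group joined rows by students.id; compute COUNT(*) per group.
  1: ids {5} → COUNT(*)=1
  3: ids {3, 6} → COUNT(*)=2
  4: ids {2, 4, 7, 8, 9} → COUNT(*)=5
  5: ids {1} → COUNT(*)=1

Nora | 1 ; Vik | 2 ; Noa | 5 ; Farid | 1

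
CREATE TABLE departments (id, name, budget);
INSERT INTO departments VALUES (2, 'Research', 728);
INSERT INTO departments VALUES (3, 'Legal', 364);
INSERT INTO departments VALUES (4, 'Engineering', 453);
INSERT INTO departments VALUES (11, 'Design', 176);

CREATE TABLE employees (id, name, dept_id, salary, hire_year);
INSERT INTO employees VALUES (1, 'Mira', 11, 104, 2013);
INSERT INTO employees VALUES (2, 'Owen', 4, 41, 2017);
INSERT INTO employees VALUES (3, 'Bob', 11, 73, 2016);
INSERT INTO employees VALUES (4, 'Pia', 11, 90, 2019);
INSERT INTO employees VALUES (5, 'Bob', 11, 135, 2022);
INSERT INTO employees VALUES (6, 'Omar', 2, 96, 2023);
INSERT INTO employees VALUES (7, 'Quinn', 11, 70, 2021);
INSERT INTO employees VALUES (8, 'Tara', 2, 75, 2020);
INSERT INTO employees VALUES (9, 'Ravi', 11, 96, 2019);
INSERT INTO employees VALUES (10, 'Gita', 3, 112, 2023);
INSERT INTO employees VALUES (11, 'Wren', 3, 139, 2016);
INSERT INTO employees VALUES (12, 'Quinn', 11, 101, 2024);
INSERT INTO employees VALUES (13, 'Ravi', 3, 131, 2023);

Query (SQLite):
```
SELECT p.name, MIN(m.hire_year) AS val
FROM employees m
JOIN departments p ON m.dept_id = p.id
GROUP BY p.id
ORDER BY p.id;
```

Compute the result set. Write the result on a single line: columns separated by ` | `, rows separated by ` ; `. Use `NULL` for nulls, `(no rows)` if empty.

Research | 2020 ; Legal | 2016 ; Engineering | 2017 ; Design | 2013

Join each employees row to its departments via dept_id.
Group joined rows by departments.id; compute MIN(m.hire_year) per group.
  2: ids {6, 8} → MIN(m.hire_year)=2020
  3: ids {10, 11, 13} → MIN(m.hire_year)=2016
  4: ids {2} → MIN(m.hire_year)=2017
  11: ids {1, 3, 4, 5, 7, 9, 12} → MIN(m.hire_year)=2013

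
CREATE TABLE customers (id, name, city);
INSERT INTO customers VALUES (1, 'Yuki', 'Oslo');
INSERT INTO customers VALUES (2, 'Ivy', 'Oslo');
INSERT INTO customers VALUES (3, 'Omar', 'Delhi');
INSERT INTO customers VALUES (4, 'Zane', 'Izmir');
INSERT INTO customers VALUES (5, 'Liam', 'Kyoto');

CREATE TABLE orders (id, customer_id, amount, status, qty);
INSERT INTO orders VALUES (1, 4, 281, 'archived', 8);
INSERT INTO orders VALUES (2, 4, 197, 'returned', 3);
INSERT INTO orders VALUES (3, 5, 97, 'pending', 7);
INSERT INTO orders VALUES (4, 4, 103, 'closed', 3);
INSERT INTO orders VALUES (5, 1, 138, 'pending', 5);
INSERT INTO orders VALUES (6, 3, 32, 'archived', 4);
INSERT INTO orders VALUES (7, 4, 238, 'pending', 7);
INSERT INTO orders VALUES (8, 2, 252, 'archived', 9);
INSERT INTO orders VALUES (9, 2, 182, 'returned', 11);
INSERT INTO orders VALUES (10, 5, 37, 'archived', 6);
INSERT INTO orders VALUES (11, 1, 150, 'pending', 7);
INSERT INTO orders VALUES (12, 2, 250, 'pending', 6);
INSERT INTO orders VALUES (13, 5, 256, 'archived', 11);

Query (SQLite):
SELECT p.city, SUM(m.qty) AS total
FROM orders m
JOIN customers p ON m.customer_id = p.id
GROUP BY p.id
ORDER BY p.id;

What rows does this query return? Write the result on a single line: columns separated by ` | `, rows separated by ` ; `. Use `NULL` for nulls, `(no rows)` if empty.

Oslo | 12 ; Oslo | 26 ; Delhi | 4 ; Izmir | 21 ; Kyoto | 24

Join each orders row to its customers via customer_id.
Group joined rows by customers.id; compute SUM(m.qty) per group.
  1: ids {5, 11} → SUM(m.qty)=12
  2: ids {8, 9, 12} → SUM(m.qty)=26
  3: ids {6} → SUM(m.qty)=4
  4: ids {1, 2, 4, 7} → SUM(m.qty)=21
  5: ids {3, 10, 13} → SUM(m.qty)=24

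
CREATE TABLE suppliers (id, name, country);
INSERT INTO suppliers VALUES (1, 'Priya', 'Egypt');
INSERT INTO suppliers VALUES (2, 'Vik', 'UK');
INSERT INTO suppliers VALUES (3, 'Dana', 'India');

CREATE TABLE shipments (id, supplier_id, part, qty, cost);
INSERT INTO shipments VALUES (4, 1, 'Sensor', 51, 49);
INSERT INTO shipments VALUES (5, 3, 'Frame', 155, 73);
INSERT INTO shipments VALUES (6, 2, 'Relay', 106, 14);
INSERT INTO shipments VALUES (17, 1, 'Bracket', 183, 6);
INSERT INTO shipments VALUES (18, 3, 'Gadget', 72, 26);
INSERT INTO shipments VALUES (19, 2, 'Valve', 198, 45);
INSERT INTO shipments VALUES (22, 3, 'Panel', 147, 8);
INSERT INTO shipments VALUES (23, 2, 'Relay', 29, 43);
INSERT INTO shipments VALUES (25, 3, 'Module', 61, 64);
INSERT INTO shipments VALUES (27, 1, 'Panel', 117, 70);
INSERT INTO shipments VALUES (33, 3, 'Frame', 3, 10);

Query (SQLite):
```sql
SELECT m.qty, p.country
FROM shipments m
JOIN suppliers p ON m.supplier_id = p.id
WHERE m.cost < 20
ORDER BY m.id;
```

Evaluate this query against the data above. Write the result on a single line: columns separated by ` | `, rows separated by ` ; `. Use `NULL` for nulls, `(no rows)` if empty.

106 | UK ; 183 | Egypt ; 147 | India ; 3 | India

Each shipments row matches the suppliers row where supplier_id = suppliers.id.
Then keep rows with m.cost < 20.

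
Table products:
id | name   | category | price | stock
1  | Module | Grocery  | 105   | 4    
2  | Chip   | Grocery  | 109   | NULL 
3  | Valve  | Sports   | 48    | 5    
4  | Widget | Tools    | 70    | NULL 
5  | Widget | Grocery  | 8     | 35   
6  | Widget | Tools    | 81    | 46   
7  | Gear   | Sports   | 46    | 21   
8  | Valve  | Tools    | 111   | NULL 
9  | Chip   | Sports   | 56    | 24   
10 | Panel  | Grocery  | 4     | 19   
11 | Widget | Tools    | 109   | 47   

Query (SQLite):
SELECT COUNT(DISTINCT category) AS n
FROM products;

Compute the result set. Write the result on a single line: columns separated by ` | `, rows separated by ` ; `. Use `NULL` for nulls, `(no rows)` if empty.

Count distinct non-NULL category values.

3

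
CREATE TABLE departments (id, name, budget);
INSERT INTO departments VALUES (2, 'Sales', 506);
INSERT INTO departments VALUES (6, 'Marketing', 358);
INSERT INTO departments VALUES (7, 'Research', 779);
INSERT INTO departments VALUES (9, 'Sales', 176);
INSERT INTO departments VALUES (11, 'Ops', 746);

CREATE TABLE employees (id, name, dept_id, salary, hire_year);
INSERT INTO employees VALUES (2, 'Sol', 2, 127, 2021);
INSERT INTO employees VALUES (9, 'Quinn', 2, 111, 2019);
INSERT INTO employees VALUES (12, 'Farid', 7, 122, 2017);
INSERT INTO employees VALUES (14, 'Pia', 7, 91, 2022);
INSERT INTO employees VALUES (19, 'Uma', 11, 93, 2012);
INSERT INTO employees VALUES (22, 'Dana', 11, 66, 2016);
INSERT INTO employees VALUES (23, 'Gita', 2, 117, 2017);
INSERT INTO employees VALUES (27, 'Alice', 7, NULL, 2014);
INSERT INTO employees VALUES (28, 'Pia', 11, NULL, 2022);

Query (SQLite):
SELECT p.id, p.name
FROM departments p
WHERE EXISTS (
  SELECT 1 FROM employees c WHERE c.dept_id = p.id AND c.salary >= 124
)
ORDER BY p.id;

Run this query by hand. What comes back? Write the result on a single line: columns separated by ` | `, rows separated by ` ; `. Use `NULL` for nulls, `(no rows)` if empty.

2 | Sales

For each departments row, check whether any employees with matching dept_id has salary >= 124.
Keep rows where that is true.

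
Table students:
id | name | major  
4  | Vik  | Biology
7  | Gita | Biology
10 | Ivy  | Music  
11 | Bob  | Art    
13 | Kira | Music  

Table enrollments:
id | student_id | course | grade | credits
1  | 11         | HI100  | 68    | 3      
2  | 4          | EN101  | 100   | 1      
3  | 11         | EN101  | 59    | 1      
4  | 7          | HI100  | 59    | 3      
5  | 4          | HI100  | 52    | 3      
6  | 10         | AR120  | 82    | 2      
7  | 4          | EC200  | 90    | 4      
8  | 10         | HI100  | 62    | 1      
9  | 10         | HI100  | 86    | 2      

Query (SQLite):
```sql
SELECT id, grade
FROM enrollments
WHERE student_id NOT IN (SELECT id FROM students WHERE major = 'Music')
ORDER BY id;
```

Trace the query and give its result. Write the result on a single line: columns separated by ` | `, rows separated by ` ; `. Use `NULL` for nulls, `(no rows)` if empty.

Inner query: students.id where major = 'Music'.
Outer: keep enrollments rows whose student_id is not in that set.
Inner query → {10, 13}

1 | 68 ; 2 | 100 ; 3 | 59 ; 4 | 59 ; 5 | 52 ; 7 | 90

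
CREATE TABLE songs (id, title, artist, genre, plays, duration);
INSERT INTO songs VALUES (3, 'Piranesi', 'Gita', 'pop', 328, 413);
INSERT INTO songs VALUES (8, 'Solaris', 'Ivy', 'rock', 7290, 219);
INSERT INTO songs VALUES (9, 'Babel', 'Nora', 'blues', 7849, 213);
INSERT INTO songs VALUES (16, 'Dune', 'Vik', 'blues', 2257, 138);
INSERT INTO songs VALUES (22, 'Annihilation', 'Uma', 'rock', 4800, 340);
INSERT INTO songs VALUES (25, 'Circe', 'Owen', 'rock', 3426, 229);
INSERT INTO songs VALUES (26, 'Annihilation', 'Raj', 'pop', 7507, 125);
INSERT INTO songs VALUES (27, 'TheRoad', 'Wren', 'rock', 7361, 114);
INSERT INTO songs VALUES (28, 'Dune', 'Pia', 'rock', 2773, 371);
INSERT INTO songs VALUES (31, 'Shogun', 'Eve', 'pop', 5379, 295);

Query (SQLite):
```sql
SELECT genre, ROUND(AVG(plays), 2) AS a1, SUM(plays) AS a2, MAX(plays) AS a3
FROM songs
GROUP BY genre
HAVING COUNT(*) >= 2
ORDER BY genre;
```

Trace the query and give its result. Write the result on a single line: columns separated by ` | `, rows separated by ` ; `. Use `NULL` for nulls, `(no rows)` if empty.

Group songs by genre.
Per group compute: ROUND(AVG(plays), 2), SUM(plays), MAX(plays).
HAVING: drop groups with fewer than 2 rows.
  blues: ids {9, 16} → ROUND(AVG(plays), 2)=5053, SUM(plays)=10106, MAX(plays)=7849
  pop: ids {3, 26, 31} → ROUND(AVG(plays), 2)=4404.67, SUM(plays)=13214, MAX(plays)=7507
  rock: ids {8, 22, 25, 27, 28} → ROUND(AVG(plays), 2)=5130, SUM(plays)=25650, MAX(plays)=7361

blues | 5053 | 10106 | 7849 ; pop | 4404.67 | 13214 | 7507 ; rock | 5130 | 25650 | 7361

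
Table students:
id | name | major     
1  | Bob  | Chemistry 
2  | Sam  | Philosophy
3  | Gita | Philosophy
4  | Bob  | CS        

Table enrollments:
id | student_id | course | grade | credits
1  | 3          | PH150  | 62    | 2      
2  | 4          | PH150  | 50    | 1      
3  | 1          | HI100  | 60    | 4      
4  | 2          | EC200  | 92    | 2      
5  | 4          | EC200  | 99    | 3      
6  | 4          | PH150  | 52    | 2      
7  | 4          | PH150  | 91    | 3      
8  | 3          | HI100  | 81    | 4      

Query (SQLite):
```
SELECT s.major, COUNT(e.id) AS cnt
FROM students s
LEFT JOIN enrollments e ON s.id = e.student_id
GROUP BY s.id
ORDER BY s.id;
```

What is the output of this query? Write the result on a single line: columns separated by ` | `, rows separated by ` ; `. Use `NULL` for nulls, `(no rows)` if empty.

LEFT JOIN keeps every students row; unmatched ones get NULL for enrollments columns.
Group by students.id and compute COUNT(e.id). COUNT(col) of an all-NULL group is 0.
  1: ids {3} → COUNT(e.id)=1
  2: ids {4} → COUNT(e.id)=1
  3: ids {1, 8} → COUNT(e.id)=2
  4: ids {2, 5, 6, 7} → COUNT(e.id)=4

Chemistry | 1 ; Philosophy | 1 ; Philosophy | 2 ; CS | 4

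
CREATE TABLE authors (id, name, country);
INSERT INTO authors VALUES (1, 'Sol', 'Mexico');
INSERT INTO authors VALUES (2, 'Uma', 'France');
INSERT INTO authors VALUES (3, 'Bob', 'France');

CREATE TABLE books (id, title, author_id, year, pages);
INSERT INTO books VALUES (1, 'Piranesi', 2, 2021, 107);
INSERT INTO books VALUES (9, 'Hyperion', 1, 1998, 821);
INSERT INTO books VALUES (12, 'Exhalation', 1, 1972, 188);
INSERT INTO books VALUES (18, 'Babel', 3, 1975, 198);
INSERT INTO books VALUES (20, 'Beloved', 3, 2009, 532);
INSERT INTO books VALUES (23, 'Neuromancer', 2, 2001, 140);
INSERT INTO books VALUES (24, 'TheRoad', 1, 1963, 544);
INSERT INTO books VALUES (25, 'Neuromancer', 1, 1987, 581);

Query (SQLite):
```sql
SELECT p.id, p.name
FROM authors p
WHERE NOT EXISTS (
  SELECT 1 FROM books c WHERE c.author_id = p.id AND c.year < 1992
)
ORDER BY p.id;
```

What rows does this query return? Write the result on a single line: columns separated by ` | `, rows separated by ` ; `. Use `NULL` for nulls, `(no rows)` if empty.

2 | Uma

For each authors row, check whether any books with matching author_id has year < 1992.
Keep rows where that is false.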